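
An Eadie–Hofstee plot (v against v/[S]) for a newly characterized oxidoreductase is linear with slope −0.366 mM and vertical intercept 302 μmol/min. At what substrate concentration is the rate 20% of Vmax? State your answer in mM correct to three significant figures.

The Eadie–Hofstee slope gives Km = 0.366 mM (slope = −Km).
v/Vmax = [S]/(Km+[S]) = 0.2 ⇒ [S] = Km·0.2/(1−0.2) = 0.366 × 0.2500 = 0.0915 mM.

0.0915 mM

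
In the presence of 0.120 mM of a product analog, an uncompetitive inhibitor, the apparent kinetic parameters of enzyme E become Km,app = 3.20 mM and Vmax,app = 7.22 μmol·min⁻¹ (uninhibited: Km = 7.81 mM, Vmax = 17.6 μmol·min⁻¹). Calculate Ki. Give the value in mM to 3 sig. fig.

Uncompetitive: Vmax,app = Vmax/α (and Km,app = Km/α) with α = 1 + [I]/Ki.
α = Vmax/Vmax,app = 17.6/7.22 = 2.438.
Ki = [I]/(α − 1) = 0.120/1.438 = 0.0835 mM.

0.0835 mM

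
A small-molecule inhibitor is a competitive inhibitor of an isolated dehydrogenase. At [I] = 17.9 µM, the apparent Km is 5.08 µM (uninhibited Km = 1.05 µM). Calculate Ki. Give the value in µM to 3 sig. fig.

Competitive: Km,app = α·Km with α = 1 + [I]/Ki.
α = Km,app/Km = 5.08/1.05 = 4.838.
Since α = 1 + [I]/Ki, [I]/Ki = 4.838 − 1 = 3.838 and Ki = 17.9/3.838 = 4.66 µM.

4.66 µM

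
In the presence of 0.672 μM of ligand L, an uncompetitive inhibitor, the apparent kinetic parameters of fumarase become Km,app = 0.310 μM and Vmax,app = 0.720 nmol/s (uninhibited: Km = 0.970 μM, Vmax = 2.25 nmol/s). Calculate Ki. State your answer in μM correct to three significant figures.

Uncompetitive: Vmax,app = Vmax/α (and Km,app = Km/α) with α = 1 + [I]/Ki.
α = Vmax/Vmax,app = 2.25/0.720 = 3.125.
Since α = 1 + [I]/Ki, [I]/Ki = 3.125 − 1 = 2.125 and Ki = 0.672/2.125 = 0.316 μM.

0.316 μM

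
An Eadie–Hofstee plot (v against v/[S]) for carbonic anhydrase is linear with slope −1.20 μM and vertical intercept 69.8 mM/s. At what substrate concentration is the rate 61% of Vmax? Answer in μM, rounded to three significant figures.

The Eadie–Hofstee slope gives Km = 1.20 μM (slope = −Km).
v/Vmax = [S]/(Km+[S]) = 0.61 ⇒ [S] = Km·0.61/(1−0.61) = 1.20 × 1.564 = 1.88 μM.

1.88 μM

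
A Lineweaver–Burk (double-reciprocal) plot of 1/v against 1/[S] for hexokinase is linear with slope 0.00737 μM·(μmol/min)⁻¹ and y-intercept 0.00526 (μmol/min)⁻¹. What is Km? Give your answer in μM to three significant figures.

y-intercept = 1/Vmax ⇒ Vmax = 190 μmol/min; slope = Km/Vmax ⇒ Km = slope × Vmax.
Km = 0.00737 × 190 = 1.40 μM.

1.40 μM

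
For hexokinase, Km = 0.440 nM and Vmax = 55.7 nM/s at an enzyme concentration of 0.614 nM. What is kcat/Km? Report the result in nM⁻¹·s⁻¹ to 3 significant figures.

kcat = Vmax/[E]total = 55.7/0.614 = 90.7 s⁻¹.
kcat/Km = 90.7/0.440 = 206 nM⁻¹·s⁻¹.

206 nM⁻¹·s⁻¹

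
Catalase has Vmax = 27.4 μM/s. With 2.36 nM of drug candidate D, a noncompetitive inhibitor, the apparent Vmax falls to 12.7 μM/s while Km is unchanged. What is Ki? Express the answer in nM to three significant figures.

Noncompetitive: Vmax,app = Vmax/α with α = 1 + [I]/Ki.
α = Vmax/Vmax,app = 27.4/12.7 = 2.157.
Since α = 1 + [I]/Ki, [I]/Ki = 2.157 − 1 = 1.157 and Ki = 2.36/1.157 = 2.04 nM.

2.04 nM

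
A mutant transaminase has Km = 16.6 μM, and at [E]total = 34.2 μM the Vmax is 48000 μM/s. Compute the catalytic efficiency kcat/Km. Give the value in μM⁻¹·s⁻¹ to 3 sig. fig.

kcat = Vmax/[E]total = 48000/34.2 = 1400 s⁻¹.
kcat/Km = 1400/16.6 = 84.5 μM⁻¹·s⁻¹.

84.5 μM⁻¹·s⁻¹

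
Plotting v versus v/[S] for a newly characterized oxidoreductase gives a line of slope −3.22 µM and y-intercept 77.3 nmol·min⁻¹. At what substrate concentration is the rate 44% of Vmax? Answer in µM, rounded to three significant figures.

The Eadie–Hofstee slope gives Km = 3.22 µM (slope = −Km).
v/Vmax = [S]/(Km+[S]) = 0.44 ⇒ [S] = Km·0.44/(1−0.44) = 3.22 × 0.7857 = 2.53 µM.

2.53 µM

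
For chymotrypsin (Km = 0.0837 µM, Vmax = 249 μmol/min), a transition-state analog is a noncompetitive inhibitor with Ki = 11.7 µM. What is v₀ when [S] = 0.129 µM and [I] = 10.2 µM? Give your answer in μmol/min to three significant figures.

α = 1 + [I]/Ki = 1 + 10.2/11.7 = 1.872.
For a noncompetitive inhibitor, Vmax is reduced to Vmax/α while Km is unchanged: Km,app = 0.0837 µM, Vmax,app = 133 μmol/min.
v = Vmax,app·[S]/(Km,app + [S]) = 133 × 0.129/(0.0837 + 0.129) = 80.7 μmol/min.

80.7 μmol/min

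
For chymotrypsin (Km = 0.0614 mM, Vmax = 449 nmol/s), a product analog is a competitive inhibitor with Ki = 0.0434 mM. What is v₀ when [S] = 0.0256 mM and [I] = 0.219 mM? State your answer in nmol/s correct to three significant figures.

29.0 nmol/s

α = 1 + [I]/Ki = 1 + 0.219/0.0434 = 6.046.
For a competitive inhibitor, Vmax is unchanged and the apparent Km becomes α·Km: Km,app = 0.371 mM, Vmax,app = 449 nmol/s.
v = Vmax,app·[S]/(Km,app + [S]) = 449 × 0.0256/(0.371 + 0.0256) = 29.0 nmol/s.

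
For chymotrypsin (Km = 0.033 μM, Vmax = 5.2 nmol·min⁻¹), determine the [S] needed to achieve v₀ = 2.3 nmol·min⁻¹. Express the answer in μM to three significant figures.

0.0262 μM

The required fractional saturation is v/Vmax = 2.3/5.2 = 0.4423.
Then [S]/(Km+[S]) = 0.4423 ⇒ [S] = 0.033 × 0.4423/(1 − 0.4423) = 0.0262 μM.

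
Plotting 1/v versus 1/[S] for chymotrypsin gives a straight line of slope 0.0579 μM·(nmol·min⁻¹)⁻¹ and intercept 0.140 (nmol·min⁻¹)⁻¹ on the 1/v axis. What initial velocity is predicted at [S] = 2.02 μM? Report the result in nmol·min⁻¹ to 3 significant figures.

5.93 nmol·min⁻¹

The y-intercept is 1/Vmax, so Vmax = 1/0.140 = 7.14 nmol·min⁻¹.
The slope is Km/Vmax, so Km = 0.0579 × 7.14 = 0.414 μM.
Then v = 7.14 × 2.02/(0.414 + 2.02) = 5.93 nmol·min⁻¹.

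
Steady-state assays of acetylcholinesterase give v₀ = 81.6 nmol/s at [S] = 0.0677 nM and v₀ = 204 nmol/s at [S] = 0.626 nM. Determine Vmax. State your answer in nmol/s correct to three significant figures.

From v = Vmax[S]/(Km+[S]), each point gives Vmax = v(Km+[S])/[S].
Equating: 81.6(Km+0.0677)/0.0677 = 204(Km+0.626)/0.626.
1205·Km + 81.6 = 325.9·Km + 204, so (1205 − 325.9)·Km = 204 − 81.6.
Km = 122.4/879.4 = 0.139 nM; then Vmax = 81.6(0.139+0.0677)/0.0677 = 249 nmol/s.

249 nmol/s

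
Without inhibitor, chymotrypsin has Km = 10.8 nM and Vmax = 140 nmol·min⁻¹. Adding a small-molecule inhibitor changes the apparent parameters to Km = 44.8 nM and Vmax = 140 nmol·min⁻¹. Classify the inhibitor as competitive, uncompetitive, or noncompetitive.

competitive

Km increases (10.8 → 44.8 nM) while Vmax is unchanged — the hallmark of competitive inhibition.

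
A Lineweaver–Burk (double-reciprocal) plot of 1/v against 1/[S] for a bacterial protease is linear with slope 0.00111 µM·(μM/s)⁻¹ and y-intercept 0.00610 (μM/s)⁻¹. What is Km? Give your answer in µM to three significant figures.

y-intercept = 1/Vmax ⇒ Vmax = 164 μM/s; slope = Km/Vmax ⇒ Km = slope × Vmax.
Km = 0.00111 × 164 = 0.182 µM.

0.182 µM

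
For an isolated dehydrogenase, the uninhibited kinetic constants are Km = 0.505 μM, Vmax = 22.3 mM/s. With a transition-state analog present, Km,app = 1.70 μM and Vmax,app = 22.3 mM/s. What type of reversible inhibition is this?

Km increases (0.505 → 1.70 μM) while Vmax is unchanged — the hallmark of competitive inhibition.

competitive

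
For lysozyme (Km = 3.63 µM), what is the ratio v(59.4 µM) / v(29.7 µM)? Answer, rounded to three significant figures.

1.06

Since Vmax cancels, v₂/v₁ = [S]₂(Km+[S]₁) / [S]₁(Km+[S]₂).
= 59.4×(3.63+29.7) / (29.7×(3.63+59.4)) = 1980/1872 = 1.06.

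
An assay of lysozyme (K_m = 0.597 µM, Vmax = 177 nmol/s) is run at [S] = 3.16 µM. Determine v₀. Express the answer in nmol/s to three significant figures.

v = Vmax·[S]/(Km + [S]) = 177 × 3.16 / (0.597 + 3.16)
  = 559.3 / 3.757 = 149 nmol/s.

149 nmol/s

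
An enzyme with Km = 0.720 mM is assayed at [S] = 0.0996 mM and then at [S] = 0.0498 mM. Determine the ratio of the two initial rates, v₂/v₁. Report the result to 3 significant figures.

The fractional saturations are [S]/(Km+[S]) = 0.0996/0.8196 = 0.1215 and 0.0498/0.7698 = 0.06469.
v₂/v₁ is just their ratio: 0.06469/0.1215 = 0.532.

0.532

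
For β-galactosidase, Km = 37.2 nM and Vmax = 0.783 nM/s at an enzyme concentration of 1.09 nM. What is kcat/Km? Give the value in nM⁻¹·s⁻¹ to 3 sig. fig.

0.0193 nM⁻¹·s⁻¹

kcat = Vmax/[E]total = 0.783/1.09 = 0.718 s⁻¹.
kcat/Km = 0.718/37.2 = 0.0193 nM⁻¹·s⁻¹.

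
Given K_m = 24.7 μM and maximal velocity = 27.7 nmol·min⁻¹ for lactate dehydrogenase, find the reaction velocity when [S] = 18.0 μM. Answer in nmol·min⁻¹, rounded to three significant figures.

11.7 nmol·min⁻¹

v = Vmax·[S]/(Km + [S]) = 27.7 × 18.0 / (24.7 + 18.0)
  = 498.6 / 42.70 = 11.7 nmol·min⁻¹.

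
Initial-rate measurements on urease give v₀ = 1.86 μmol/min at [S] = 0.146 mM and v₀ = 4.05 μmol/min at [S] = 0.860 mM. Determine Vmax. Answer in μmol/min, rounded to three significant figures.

In reciprocal form, 1/v = (Km/Vmax)·(1/[S]) + 1/Vmax. The two points give (1/[S], 1/v) = (6.849, 0.5376) and (1.163, 0.2469).
Slope = (0.5376 − 0.2469)/(6.849 − 1.163) = 0.05112; intercept = 0.5376 − 0.05112×6.849 = 0.1875.
Vmax = 1/intercept = 5.33 μmol/min; Km = slope × Vmax = 0.05112 × 5.33 = 0.273 mM.

5.33 μmol/min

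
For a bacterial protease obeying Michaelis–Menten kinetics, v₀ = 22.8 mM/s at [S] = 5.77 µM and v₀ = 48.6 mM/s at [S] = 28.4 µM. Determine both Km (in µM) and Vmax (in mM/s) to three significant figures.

From v = Vmax[S]/(Km+[S]), each point gives Vmax = v(Km+[S])/[S].
Equating: 22.8(Km+5.77)/5.77 = 48.6(Km+28.4)/28.4.
3.951·Km + 22.8 = 1.711·Km + 48.6, so (3.951 − 1.711)·Km = 48.6 − 22.8.
Km = 25.80/2.240 = 11.5 µM; then Vmax = 22.8(11.5+5.77)/5.77 = 68.3 mM/s.

Km = 11.5 µM; Vmax = 68.3 mM/s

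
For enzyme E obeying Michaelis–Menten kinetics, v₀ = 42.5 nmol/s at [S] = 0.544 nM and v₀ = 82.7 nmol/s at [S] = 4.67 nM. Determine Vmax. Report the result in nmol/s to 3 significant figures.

94.5 nmol/s

From v = Vmax[S]/(Km+[S]), each point gives Vmax = v(Km+[S])/[S].
Equating: 42.5(Km+0.544)/0.544 = 82.7(Km+4.67)/4.67.
78.12·Km + 42.5 = 17.71·Km + 82.7, so (78.12 − 17.71)·Km = 82.7 − 42.5.
Km = 40.20/60.42 = 0.665 nM; then Vmax = 42.5(0.665+0.544)/0.544 = 94.5 nmol/s.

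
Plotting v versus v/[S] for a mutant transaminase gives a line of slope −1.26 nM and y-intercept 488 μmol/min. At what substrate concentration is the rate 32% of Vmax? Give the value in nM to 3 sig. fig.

The Eadie–Hofstee slope gives Km = 1.26 nM (slope = −Km).
v/Vmax = [S]/(Km+[S]) = 0.32 ⇒ [S] = Km·0.32/(1−0.32) = 1.26 × 0.4706 = 0.593 nM.

0.593 nM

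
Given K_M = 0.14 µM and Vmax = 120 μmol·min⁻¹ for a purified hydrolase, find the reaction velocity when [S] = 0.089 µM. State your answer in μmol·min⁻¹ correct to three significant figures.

46.6 μmol·min⁻¹

[S]/(Km+[S]) = 0.089/0.2290 = 0.3886, the fractional saturation.
v = 0.3886 × Vmax = 0.3886 × 120 = 46.6 μmol·min⁻¹.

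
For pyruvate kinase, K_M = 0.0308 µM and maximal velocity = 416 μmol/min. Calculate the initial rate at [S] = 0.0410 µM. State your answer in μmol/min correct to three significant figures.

238 μmol/min

[S]/(Km+[S]) = 0.0410/0.07180 = 0.5710, the fractional saturation.
v = 0.5710 × Vmax = 0.5710 × 416 = 238 μmol/min.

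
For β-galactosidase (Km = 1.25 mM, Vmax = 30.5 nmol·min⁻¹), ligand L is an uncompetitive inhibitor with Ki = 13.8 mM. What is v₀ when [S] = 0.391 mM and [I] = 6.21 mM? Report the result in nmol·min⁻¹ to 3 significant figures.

6.56 nmol·min⁻¹

With α = 1 + [I]/Ki = 1 + 6.21/13.8 = 1.450, the uncompetitive rate law is v = (Vmax/α)·[S] / (Km/α + [S]).
v = (30.5/1.450)×0.391 / (1.25/1.450 + 0.391) = 8.224/1.253 = 6.56 nmol·min⁻¹.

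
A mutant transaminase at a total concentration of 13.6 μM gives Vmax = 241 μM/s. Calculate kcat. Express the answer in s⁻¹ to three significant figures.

kcat = Vmax/[E]total = 241 μM/s / 13.6 μM = 17.7 s⁻¹.

17.7 s⁻¹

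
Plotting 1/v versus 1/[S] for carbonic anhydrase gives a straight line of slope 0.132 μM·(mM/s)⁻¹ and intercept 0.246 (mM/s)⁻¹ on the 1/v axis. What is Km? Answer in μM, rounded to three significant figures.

y-intercept = 1/Vmax ⇒ Vmax = 4.07 mM/s; slope = Km/Vmax ⇒ Km = slope × Vmax.
Km = 0.132 × 4.07 = 0.537 μM.

0.537 μM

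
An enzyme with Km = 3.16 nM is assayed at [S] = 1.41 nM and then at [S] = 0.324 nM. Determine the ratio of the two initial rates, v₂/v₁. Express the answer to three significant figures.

The fractional saturations are [S]/(Km+[S]) = 1.41/4.570 = 0.3085 and 0.324/3.484 = 0.09300.
v₂/v₁ is just their ratio: 0.09300/0.3085 = 0.301.

0.301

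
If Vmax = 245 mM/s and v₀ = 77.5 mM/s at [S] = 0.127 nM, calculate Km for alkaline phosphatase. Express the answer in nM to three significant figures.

0.274 nM

From v = Vmax[S]/(Km+[S]), Km = [S](Vmax − v)/v.
Km = 0.127 × (245 − 77.5) / 77.5 = 21.27/77.5 = 0.274 nM.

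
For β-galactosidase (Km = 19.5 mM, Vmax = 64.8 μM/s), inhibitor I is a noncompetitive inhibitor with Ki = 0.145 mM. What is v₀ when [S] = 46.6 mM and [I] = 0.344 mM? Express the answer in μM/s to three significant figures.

α = 1 + [I]/Ki = 1 + 0.344/0.145 = 3.372.
For a noncompetitive inhibitor, Vmax is reduced to Vmax/α while Km is unchanged: Km,app = 19.5 mM, Vmax,app = 19.2 μM/s.
v = Vmax,app·[S]/(Km,app + [S]) = 19.2 × 46.6/(19.5 + 46.6) = 13.5 μM/s.

13.5 μM/s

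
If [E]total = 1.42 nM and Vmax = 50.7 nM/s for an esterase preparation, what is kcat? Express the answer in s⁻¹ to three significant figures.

35.7 s⁻¹

kcat = Vmax/[E]total = 50.7 nM/s / 1.42 nM = 35.7 s⁻¹.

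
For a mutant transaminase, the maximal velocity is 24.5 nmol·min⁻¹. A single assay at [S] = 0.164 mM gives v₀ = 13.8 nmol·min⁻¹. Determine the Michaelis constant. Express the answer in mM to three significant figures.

v/Vmax = 13.8/24.5 = 0.5633 = [S]/(Km+[S]).
So Km + [S] = [S]/0.5633 = 0.2912 mM, giving Km = 0.2912 − 0.164 = 0.127 mM.

0.127 mM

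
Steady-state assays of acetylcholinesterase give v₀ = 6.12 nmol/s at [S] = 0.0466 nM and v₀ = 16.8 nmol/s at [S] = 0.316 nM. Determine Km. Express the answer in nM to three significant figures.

From v = Vmax[S]/(Km+[S]), each point gives Vmax = v(Km+[S])/[S].
Equating: 6.12(Km+0.0466)/0.0466 = 16.8(Km+0.316)/0.316.
131.3·Km + 6.12 = 53.16·Km + 16.8, so (131.3 − 53.16)·Km = 16.8 − 6.12.
Km = 10.68/78.17 = 0.137 nM; then Vmax = 6.12(0.137+0.0466)/0.0466 = 24.1 nmol/s.

0.137 nM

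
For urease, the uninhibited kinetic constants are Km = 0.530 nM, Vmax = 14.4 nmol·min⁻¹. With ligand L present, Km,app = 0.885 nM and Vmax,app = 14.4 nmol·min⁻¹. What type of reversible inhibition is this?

Km increases (0.530 → 0.885 nM) while Vmax is unchanged — the hallmark of competitive inhibition.

competitive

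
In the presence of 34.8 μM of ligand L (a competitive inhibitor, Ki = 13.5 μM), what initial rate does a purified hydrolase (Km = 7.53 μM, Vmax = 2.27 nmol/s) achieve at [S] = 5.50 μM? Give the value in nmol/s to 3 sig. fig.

α = 1 + [I]/Ki = 1 + 34.8/13.5 = 3.578.
For a competitive inhibitor, Vmax is unchanged and the apparent Km becomes α·Km: Km,app = 26.9 μM, Vmax,app = 2.27 nmol/s.
v = Vmax,app·[S]/(Km,app + [S]) = 2.27 × 5.50/(26.9 + 5.50) = 0.385 nmol/s.

0.385 nmol/s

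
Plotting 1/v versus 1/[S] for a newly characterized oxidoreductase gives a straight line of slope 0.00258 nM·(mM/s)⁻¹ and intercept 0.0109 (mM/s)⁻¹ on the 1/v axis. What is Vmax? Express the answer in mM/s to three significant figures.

91.7 mM/s

The y-intercept of a Lineweaver–Burk plot equals 1/Vmax, so Vmax = 1/0.0109 = 91.7 mM/s.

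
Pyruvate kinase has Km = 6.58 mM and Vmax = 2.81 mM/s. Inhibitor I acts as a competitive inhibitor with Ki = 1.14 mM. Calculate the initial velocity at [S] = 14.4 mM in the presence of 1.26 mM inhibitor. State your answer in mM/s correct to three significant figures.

1.43 mM/s

α = 1 + [I]/Ki = 1 + 1.26/1.14 = 2.105.
For a competitive inhibitor, Vmax is unchanged and the apparent Km becomes α·Km: Km,app = 13.9 mM, Vmax,app = 2.81 mM/s.
v = Vmax,app·[S]/(Km,app + [S]) = 2.81 × 14.4/(13.9 + 14.4) = 1.43 mM/s.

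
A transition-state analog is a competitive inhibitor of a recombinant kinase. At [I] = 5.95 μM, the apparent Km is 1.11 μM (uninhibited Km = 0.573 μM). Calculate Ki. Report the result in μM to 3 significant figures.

6.35 μM

Competitive: Km,app = α·Km with α = 1 + [I]/Ki.
α = Km,app/Km = 1.11/0.573 = 1.937.
Ki = [I]/(α − 1) = 5.95/0.9372 = 6.35 μM.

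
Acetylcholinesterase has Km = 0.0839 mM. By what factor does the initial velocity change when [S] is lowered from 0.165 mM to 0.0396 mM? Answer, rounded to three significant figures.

0.484

Since Vmax cancels, v₂/v₁ = [S]₂(Km+[S]₁) / [S]₁(Km+[S]₂).
= 0.0396×(0.0839+0.165) / (0.165×(0.0839+0.0396)) = 0.009856/0.02038 = 0.484.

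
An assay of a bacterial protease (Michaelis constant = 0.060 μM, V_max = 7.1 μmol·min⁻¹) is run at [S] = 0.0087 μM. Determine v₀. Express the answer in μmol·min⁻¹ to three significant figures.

0.899 μmol·min⁻¹

[S]/(Km+[S]) = 0.0087/0.06870 = 0.1266, the fractional saturation.
v = 0.1266 × Vmax = 0.1266 × 7.1 = 0.899 μmol·min⁻¹.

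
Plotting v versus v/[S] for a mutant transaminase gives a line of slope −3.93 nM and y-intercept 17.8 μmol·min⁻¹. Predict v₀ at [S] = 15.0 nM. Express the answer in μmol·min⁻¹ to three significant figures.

In the Eadie–Hofstee form v = Vmax − Km·(v/[S]), the slope is −Km and the intercept is Vmax, so Km = 3.93 nM and Vmax = 17.8 μmol·min⁻¹.
v = 17.8 × 15.0/(3.93 + 15.0) = 14.1 μmol·min⁻¹.

14.1 μmol·min⁻¹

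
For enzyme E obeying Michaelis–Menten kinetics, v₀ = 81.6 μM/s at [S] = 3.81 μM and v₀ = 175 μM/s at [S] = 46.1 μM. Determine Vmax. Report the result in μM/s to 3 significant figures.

195 μM/s

In reciprocal form, 1/v = (Km/Vmax)·(1/[S]) + 1/Vmax. The two points give (1/[S], 1/v) = (0.2625, 0.01225) and (0.02169, 0.005714).
Slope = (0.01225 − 0.005714)/(0.2625 − 0.02169) = 0.02716; intercept = 0.01225 − 0.02716×0.2625 = 0.005125.
Vmax = 1/intercept = 195 μM/s; Km = slope × Vmax = 0.02716 × 195 = 5.30 μM.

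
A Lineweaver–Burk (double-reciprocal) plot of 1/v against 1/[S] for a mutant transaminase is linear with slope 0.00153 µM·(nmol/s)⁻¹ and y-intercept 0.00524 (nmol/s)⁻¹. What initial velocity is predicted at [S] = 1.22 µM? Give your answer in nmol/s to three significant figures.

The y-intercept is 1/Vmax, so Vmax = 1/0.00524 = 191 nmol/s.
The slope is Km/Vmax, so Km = 0.00153 × 191 = 0.292 µM.
Then v = 191 × 1.22/(0.292 + 1.22) = 154 nmol/s.

154 nmol/s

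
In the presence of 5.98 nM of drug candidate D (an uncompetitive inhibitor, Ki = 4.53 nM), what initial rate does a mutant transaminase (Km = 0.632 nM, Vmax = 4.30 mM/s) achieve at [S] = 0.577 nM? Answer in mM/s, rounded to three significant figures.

With α = 1 + [I]/Ki = 1 + 5.98/4.53 = 2.320, the uncompetitive rate law is v = (Vmax/α)·[S] / (Km/α + [S]).
v = (4.30/2.320)×0.577 / (0.632/2.320 + 0.577) = 1.069/0.8494 = 1.26 mM/s.

1.26 mM/s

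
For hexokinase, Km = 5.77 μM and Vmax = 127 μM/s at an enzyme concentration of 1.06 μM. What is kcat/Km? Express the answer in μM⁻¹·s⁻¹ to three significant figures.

20.8 μM⁻¹·s⁻¹

kcat = Vmax/[E]total = 127/1.06 = 120 s⁻¹.
kcat/Km = 120/5.77 = 20.8 μM⁻¹·s⁻¹.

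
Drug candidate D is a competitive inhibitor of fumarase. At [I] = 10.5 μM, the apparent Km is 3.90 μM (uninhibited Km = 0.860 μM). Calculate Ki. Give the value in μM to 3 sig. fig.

2.97 μM

Competitive: Km,app = α·Km with α = 1 + [I]/Ki.
α = Km,app/Km = 3.90/0.860 = 4.535.
Since α = 1 + [I]/Ki, [I]/Ki = 4.535 − 1 = 3.535 and Ki = 10.5/3.535 = 2.97 μM.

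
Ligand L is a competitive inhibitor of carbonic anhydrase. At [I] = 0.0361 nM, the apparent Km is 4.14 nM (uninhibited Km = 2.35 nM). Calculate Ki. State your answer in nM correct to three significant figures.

0.0474 nM

Competitive: Km,app = α·Km with α = 1 + [I]/Ki.
α = Km,app/Km = 4.14/2.35 = 1.762.
Ki = [I]/(α − 1) = 0.0361/0.7617 = 0.0474 nM.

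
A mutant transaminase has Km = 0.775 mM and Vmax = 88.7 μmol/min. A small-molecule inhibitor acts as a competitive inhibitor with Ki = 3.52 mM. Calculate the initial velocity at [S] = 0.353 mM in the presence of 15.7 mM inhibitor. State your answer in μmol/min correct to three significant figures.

6.83 μmol/min

With α = 1 + [I]/Ki = 1 + 15.7/3.52 = 5.460, the competitive rate law is v = Vmax[S] / (αKm + [S]).
v = 88.7×0.353 / (5.460×0.775 + 0.353) = 31.31/4.585 = 6.83 μmol/min.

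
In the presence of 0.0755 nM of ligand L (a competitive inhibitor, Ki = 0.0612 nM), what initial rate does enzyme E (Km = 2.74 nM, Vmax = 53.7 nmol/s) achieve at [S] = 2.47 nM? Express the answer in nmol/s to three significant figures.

α = 1 + [I]/Ki = 1 + 0.0755/0.0612 = 2.234.
For a competitive inhibitor, Vmax is unchanged and the apparent Km becomes α·Km: Km,app = 6.12 nM, Vmax,app = 53.7 nmol/s.
v = Vmax,app·[S]/(Km,app + [S]) = 53.7 × 2.47/(6.12 + 2.47) = 15.4 nmol/s.

15.4 nmol/s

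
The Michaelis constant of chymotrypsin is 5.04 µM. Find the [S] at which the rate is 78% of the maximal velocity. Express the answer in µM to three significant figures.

17.9 µM

v/Vmax = [S]/(Km+[S]) = 0.78, so [S] = Km·0.78/(1 − 0.78) = 5.04 × 3.545.
[S] = 17.9 µM.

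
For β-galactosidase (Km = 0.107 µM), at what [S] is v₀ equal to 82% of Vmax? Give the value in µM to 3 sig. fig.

0.487 µM

v/Vmax = [S]/(Km+[S]) = 0.82, so [S] = Km·0.82/(1 − 0.82) = 0.107 × 4.556.
[S] = 0.487 µM.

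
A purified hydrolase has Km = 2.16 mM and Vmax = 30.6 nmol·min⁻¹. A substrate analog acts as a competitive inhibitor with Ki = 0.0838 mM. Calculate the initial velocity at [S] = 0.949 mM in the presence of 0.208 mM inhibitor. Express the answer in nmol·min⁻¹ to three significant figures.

With α = 1 + [I]/Ki = 1 + 0.208/0.0838 = 3.482, the competitive rate law is v = Vmax[S] / (αKm + [S]).
v = 30.6×0.949 / (3.482×2.16 + 0.949) = 29.04/8.470 = 3.43 nmol·min⁻¹.

3.43 nmol·min⁻¹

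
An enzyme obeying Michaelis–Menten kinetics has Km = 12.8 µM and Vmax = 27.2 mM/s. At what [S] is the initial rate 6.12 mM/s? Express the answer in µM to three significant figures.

3.72 µM

Rearranging v = Vmax[S]/(Km+[S]) gives [S] = Km·v/(Vmax − v).
[S] = 12.8 × 6.12 / (27.2 − 6.12) = 78.34/21.08 = 3.72 µM.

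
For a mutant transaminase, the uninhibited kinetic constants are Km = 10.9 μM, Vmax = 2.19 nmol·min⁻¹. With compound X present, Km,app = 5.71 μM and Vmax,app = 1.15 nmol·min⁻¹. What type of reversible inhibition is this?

Both Km and Vmax decrease by the same factor (~1.91-fold) — characteristic of uncompetitive inhibition.

uncompetitive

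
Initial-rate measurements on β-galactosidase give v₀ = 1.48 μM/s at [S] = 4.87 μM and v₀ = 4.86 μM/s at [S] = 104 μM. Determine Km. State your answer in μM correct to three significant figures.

13.1 μM

From v = Vmax[S]/(Km+[S]), each point gives Vmax = v(Km+[S])/[S].
Equating: 1.48(Km+4.87)/4.87 = 4.86(Km+104)/104.
0.3039·Km + 1.48 = 0.04673·Km + 4.86, so (0.3039 − 0.04673)·Km = 4.86 − 1.48.
Km = 3.380/0.2572 = 13.1 μM; then Vmax = 1.48(13.1+4.87)/4.87 = 5.47 μM/s.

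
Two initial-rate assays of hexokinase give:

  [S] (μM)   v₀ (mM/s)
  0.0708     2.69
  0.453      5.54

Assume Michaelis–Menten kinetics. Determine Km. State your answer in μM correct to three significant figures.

0.111 μM

In reciprocal form, 1/v = (Km/Vmax)·(1/[S]) + 1/Vmax. The two points give (1/[S], 1/v) = (14.12, 0.3717) and (2.208, 0.1805).
Slope = (0.3717 − 0.1805)/(14.12 − 2.208) = 0.01605; intercept = 0.3717 − 0.01605×14.12 = 0.1451.
Vmax = 1/intercept = 6.89 mM/s; Km = slope × Vmax = 0.01605 × 6.89 = 0.111 μM.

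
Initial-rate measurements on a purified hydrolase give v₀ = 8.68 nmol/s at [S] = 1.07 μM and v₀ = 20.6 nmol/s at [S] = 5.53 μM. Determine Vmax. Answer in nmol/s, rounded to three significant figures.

In reciprocal form, 1/v = (Km/Vmax)·(1/[S]) + 1/Vmax. The two points give (1/[S], 1/v) = (0.9346, 0.1152) and (0.1808, 0.04854).
Slope = (0.1152 − 0.04854)/(0.9346 − 0.1808) = 0.08844; intercept = 0.1152 − 0.08844×0.9346 = 0.03255.
Vmax = 1/intercept = 30.7 nmol/s; Km = slope × Vmax = 0.08844 × 30.7 = 2.72 μM.

30.7 nmol/s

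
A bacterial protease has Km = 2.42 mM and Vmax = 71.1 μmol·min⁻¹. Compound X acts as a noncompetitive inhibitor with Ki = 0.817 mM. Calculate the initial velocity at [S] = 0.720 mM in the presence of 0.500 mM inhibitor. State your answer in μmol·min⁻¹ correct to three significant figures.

α = 1 + [I]/Ki = 1 + 0.500/0.817 = 1.612.
For a noncompetitive inhibitor, Vmax is reduced to Vmax/α while Km is unchanged: Km,app = 2.42 mM, Vmax,app = 44.1 μmol·min⁻¹.
v = Vmax,app·[S]/(Km,app + [S]) = 44.1 × 0.720/(2.42 + 0.720) = 10.1 μmol·min⁻¹.

10.1 μmol·min⁻¹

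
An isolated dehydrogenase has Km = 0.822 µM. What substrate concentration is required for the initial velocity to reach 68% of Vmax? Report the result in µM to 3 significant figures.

1.75 µM

v/Vmax = [S]/(Km+[S]) = 0.68, so [S] = Km·0.68/(1 − 0.68) = 0.822 × 2.125.
[S] = 1.75 µM.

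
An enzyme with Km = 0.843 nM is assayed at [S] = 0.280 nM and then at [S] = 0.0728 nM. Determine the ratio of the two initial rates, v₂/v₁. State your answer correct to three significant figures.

Since Vmax cancels, v₂/v₁ = [S]₂(Km+[S]₁) / [S]₁(Km+[S]₂).
= 0.0728×(0.843+0.280) / (0.280×(0.843+0.0728)) = 0.08175/0.2564 = 0.319.

0.319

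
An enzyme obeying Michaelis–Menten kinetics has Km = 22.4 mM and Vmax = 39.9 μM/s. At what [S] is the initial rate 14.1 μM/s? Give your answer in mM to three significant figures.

The required fractional saturation is v/Vmax = 14.1/39.9 = 0.3534.
Then [S]/(Km+[S]) = 0.3534 ⇒ [S] = 22.4 × 0.3534/(1 − 0.3534) = 12.2 mM.

12.2 mM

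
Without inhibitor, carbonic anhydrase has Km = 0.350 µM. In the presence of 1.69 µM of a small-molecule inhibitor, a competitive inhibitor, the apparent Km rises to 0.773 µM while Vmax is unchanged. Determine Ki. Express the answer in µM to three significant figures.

1.40 µM

Competitive: Km,app = α·Km with α = 1 + [I]/Ki.
α = Km,app/Km = 0.773/0.350 = 2.209.
Since α = 1 + [I]/Ki, [I]/Ki = 2.209 − 1 = 1.209 and Ki = 1.69/1.209 = 1.40 µM.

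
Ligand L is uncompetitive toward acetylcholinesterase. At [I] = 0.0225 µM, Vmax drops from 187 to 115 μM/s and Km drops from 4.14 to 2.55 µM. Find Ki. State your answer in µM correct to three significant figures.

0.0359 µM

Uncompetitive: Vmax,app = Vmax/α (and Km,app = Km/α) with α = 1 + [I]/Ki.
α = Vmax/Vmax,app = 187/115 = 1.626.
Since α = 1 + [I]/Ki, [I]/Ki = 1.626 − 1 = 0.6261 and Ki = 0.0225/0.6261 = 0.0359 µM.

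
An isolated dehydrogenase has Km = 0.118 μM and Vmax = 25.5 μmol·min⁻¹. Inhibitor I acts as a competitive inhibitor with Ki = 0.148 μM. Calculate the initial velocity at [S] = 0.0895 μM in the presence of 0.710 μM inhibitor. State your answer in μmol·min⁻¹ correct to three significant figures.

With α = 1 + [I]/Ki = 1 + 0.710/0.148 = 5.797, the competitive rate law is v = Vmax[S] / (αKm + [S]).
v = 25.5×0.0895 / (5.797×0.118 + 0.0895) = 2.282/0.7736 = 2.95 μmol·min⁻¹.

2.95 μmol·min⁻¹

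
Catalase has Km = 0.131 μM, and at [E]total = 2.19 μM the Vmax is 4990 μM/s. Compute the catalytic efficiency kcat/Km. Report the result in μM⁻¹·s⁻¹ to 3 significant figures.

17400 μM⁻¹·s⁻¹

kcat = Vmax/[E]total = 4990/2.19 = 2280 s⁻¹.
kcat/Km = 2280/0.131 = 17400 μM⁻¹·s⁻¹.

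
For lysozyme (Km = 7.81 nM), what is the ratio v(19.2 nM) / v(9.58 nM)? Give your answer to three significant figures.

1.29

The fractional saturations are [S]/(Km+[S]) = 9.58/17.39 = 0.5509 and 19.2/27.01 = 0.7108.
v₂/v₁ is just their ratio: 0.7108/0.5509 = 1.29.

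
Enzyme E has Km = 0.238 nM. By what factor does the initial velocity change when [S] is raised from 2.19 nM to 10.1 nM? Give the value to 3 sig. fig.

1.08

Since Vmax cancels, v₂/v₁ = [S]₂(Km+[S]₁) / [S]₁(Km+[S]₂).
= 10.1×(0.238+2.19) / (2.19×(0.238+10.1)) = 24.52/22.64 = 1.08.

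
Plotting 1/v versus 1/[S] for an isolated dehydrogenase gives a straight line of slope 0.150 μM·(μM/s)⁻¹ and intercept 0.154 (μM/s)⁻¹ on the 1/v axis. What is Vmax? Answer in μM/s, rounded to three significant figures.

The y-intercept of a Lineweaver–Burk plot equals 1/Vmax, so Vmax = 1/0.154 = 6.49 μM/s.

6.49 μM/s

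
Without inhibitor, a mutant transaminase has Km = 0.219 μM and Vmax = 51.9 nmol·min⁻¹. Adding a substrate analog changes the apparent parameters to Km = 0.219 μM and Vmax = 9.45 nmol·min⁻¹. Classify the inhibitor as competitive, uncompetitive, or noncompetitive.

noncompetitive

Vmax decreases (51.9 → 9.45 nmol·min⁻¹) while Km is unchanged — pure noncompetitive inhibition.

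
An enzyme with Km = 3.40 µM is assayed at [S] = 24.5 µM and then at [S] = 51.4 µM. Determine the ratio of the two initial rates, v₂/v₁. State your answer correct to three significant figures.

1.07

The fractional saturations are [S]/(Km+[S]) = 24.5/27.90 = 0.8781 and 51.4/54.80 = 0.9380.
v₂/v₁ is just their ratio: 0.9380/0.8781 = 1.07.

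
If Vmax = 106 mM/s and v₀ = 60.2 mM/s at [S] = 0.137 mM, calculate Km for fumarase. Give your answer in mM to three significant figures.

0.104 mM

v/Vmax = 60.2/106 = 0.5679 = [S]/(Km+[S]).
So Km + [S] = [S]/0.5679 = 0.2412 mM, giving Km = 0.2412 − 0.137 = 0.104 mM.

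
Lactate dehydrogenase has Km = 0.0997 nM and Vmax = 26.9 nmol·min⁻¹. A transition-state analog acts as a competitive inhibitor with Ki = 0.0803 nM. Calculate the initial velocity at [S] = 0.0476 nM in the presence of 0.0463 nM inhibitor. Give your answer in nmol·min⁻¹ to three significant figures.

6.25 nmol·min⁻¹

α = 1 + [I]/Ki = 1 + 0.0463/0.0803 = 1.577.
For a competitive inhibitor, Vmax is unchanged and the apparent Km becomes α·Km: Km,app = 0.157 nM, Vmax,app = 26.9 nmol·min⁻¹.
v = Vmax,app·[S]/(Km,app + [S]) = 26.9 × 0.0476/(0.157 + 0.0476) = 6.25 nmol·min⁻¹.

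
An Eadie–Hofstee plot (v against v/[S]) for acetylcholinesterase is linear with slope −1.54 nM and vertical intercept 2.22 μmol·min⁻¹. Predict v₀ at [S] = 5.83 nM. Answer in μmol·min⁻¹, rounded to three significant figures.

In the Eadie–Hofstee form v = Vmax − Km·(v/[S]), the slope is −Km and the intercept is Vmax, so Km = 1.54 nM and Vmax = 2.22 μmol·min⁻¹.
v = 2.22 × 5.83/(1.54 + 5.83) = 1.76 μmol·min⁻¹.

1.76 μmol·min⁻¹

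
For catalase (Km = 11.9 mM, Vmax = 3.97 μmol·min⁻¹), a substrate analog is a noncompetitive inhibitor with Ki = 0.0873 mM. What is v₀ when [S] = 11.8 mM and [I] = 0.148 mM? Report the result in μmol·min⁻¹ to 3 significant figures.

α = 1 + [I]/Ki = 1 + 0.148/0.0873 = 2.695.
For a noncompetitive inhibitor, Vmax is reduced to Vmax/α while Km is unchanged: Km,app = 11.9 mM, Vmax,app = 1.47 μmol·min⁻¹.
v = Vmax,app·[S]/(Km,app + [S]) = 1.47 × 11.8/(11.9 + 11.8) = 0.733 μmol·min⁻¹.

0.733 μmol·min⁻¹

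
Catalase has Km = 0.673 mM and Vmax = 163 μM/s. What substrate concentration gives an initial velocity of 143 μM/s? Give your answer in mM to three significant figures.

The required fractional saturation is v/Vmax = 143/163 = 0.8773.
Then [S]/(Km+[S]) = 0.8773 ⇒ [S] = 0.673 × 0.8773/(1 − 0.8773) = 4.81 mM.

4.81 mM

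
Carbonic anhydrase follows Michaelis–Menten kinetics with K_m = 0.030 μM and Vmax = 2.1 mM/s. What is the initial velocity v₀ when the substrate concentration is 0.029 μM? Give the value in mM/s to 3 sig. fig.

1.03 mM/s

v = Vmax·[S]/(Km + [S]) = 2.1 × 0.029 / (0.030 + 0.029)
  = 0.06090 / 0.05900 = 1.03 mM/s.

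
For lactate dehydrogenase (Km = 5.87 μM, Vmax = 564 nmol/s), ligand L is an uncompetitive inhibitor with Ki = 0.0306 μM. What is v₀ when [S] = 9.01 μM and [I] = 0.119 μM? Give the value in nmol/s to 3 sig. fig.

102 nmol/s

α = 1 + [I]/Ki = 1 + 0.119/0.0306 = 4.889.
For an uncompetitive inhibitor, both parameters are divided by α, giving Vmax/α and Km/α: Km,app = 1.20 μM, Vmax,app = 115 nmol/s.
v = Vmax,app·[S]/(Km,app + [S]) = 115 × 9.01/(1.20 + 9.01) = 102 nmol/s.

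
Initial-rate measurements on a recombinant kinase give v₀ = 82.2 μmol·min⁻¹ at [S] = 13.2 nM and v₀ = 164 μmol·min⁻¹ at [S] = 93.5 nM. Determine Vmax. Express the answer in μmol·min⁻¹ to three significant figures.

In reciprocal form, 1/v = (Km/Vmax)·(1/[S]) + 1/Vmax. The two points give (1/[S], 1/v) = (0.07576, 0.01217) and (0.01070, 0.006098).
Slope = (0.01217 − 0.006098)/(0.07576 − 0.01070) = 0.09326; intercept = 0.01217 − 0.09326×0.07576 = 0.005100.
Vmax = 1/intercept = 196 μmol·min⁻¹; Km = slope × Vmax = 0.09326 × 196 = 18.3 nM.

196 μmol·min⁻¹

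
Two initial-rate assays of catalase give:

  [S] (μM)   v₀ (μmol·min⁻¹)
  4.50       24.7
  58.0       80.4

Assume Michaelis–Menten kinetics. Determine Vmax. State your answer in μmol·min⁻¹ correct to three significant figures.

From v = Vmax[S]/(Km+[S]), each point gives Vmax = v(Km+[S])/[S].
Equating: 24.7(Km+4.50)/4.50 = 80.4(Km+58.0)/58.0.
5.489·Km + 24.7 = 1.386·Km + 80.4, so (5.489 − 1.386)·Km = 80.4 − 24.7.
Km = 55.70/4.103 = 13.6 μM; then Vmax = 24.7(13.6+4.50)/4.50 = 99.2 μmol·min⁻¹.

99.2 μmol·min⁻¹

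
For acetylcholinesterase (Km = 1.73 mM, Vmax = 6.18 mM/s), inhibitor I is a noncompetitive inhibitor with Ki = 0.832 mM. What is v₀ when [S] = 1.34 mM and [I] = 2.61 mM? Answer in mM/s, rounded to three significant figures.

α = 1 + [I]/Ki = 1 + 2.61/0.832 = 4.137.
For a noncompetitive inhibitor, Vmax is reduced to Vmax/α while Km is unchanged: Km,app = 1.73 mM, Vmax,app = 1.49 mM/s.
v = Vmax,app·[S]/(Km,app + [S]) = 1.49 × 1.34/(1.73 + 1.34) = 0.652 mM/s.

0.652 mM/s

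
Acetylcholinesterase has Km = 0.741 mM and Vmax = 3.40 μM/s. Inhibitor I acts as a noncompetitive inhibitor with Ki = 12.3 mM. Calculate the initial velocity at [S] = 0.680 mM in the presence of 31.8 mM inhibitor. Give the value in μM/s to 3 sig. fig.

0.454 μM/s

With α = 1 + [I]/Ki = 1 + 31.8/12.3 = 3.585, the noncompetitive rate law is v = (Vmax/α)·[S] / (Km + [S]).
v = (3.40/3.585)×0.680 / (0.741 + 0.680) = 0.6448/1.421 = 0.454 μM/s.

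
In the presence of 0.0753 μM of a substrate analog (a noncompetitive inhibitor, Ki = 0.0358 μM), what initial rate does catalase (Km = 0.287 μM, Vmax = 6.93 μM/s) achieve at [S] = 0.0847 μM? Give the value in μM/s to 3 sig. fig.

0.509 μM/s

α = 1 + [I]/Ki = 1 + 0.0753/0.0358 = 3.103.
For a noncompetitive inhibitor, Vmax is reduced to Vmax/α while Km is unchanged: Km,app = 0.287 μM, Vmax,app = 2.23 μM/s.
v = Vmax,app·[S]/(Km,app + [S]) = 2.23 × 0.0847/(0.287 + 0.0847) = 0.509 μM/s.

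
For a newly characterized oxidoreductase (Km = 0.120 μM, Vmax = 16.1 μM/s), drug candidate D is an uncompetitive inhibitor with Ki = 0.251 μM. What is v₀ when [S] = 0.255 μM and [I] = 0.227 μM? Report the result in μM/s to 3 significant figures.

6.78 μM/s

With α = 1 + [I]/Ki = 1 + 0.227/0.251 = 1.904, the uncompetitive rate law is v = (Vmax/α)·[S] / (Km/α + [S]).
v = (16.1/1.904)×0.255 / (0.120/1.904 + 0.255) = 2.156/0.3180 = 6.78 μM/s.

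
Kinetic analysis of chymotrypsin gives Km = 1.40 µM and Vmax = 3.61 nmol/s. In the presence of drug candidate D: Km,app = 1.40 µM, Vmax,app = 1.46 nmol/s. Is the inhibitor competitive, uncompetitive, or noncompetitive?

Vmax decreases (3.61 → 1.46 nmol/s) while Km is unchanged — pure noncompetitive inhibition.

noncompetitive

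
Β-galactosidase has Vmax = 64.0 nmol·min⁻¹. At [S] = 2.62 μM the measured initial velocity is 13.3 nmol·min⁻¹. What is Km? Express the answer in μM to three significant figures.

v/Vmax = 13.3/64.0 = 0.2078 = [S]/(Km+[S]).
So Km + [S] = [S]/0.2078 = 12.61 μM, giving Km = 12.61 − 2.62 = 9.99 μM.

9.99 μM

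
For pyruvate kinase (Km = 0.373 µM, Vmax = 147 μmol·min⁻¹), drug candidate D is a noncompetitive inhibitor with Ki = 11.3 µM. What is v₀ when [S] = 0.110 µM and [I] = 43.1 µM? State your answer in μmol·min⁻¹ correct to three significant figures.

α = 1 + [I]/Ki = 1 + 43.1/11.3 = 4.814.
For a noncompetitive inhibitor, Vmax is reduced to Vmax/α while Km is unchanged: Km,app = 0.373 µM, Vmax,app = 30.5 μmol·min⁻¹.
v = Vmax,app·[S]/(Km,app + [S]) = 30.5 × 0.110/(0.373 + 0.110) = 6.95 μmol·min⁻¹.

6.95 μmol·min⁻¹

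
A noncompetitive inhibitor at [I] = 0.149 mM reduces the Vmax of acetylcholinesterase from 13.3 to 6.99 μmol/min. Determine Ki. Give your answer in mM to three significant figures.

0.165 mM

Noncompetitive: Vmax,app = Vmax/α with α = 1 + [I]/Ki.
α = Vmax/Vmax,app = 13.3/6.99 = 1.903.
Since α = 1 + [I]/Ki, [I]/Ki = 1.903 − 1 = 0.9027 and Ki = 0.149/0.9027 = 0.165 mM.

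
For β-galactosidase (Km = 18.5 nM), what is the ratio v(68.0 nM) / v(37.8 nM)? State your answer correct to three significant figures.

1.17

The fractional saturations are [S]/(Km+[S]) = 37.8/56.30 = 0.6714 and 68.0/86.50 = 0.7861.
v₂/v₁ is just their ratio: 0.7861/0.6714 = 1.17.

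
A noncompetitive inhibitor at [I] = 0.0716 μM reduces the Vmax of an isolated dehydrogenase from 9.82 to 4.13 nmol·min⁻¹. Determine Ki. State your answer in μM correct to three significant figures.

0.0520 μM

Noncompetitive: Vmax,app = Vmax/α with α = 1 + [I]/Ki.
α = Vmax/Vmax,app = 9.82/4.13 = 2.378.
Ki = [I]/(α − 1) = 0.0716/1.378 = 0.0520 μM.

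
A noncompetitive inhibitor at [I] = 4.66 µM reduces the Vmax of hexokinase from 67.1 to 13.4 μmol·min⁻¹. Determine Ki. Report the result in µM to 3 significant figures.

Noncompetitive: Vmax,app = Vmax/α with α = 1 + [I]/Ki.
α = Vmax/Vmax,app = 67.1/13.4 = 5.007.
Ki = [I]/(α − 1) = 4.66/4.007 = 1.16 µM.

1.16 µM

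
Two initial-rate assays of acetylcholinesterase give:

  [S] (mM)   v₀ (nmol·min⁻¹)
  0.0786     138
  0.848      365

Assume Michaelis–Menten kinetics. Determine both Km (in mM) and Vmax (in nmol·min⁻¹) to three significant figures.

Km = 0.171 mM; Vmax = 439 nmol·min⁻¹

From v = Vmax[S]/(Km+[S]), each point gives Vmax = v(Km+[S])/[S].
Equating: 138(Km+0.0786)/0.0786 = 365(Km+0.848)/0.848.
1756·Km + 138 = 430.4·Km + 365, so (1756 − 430.4)·Km = 365 − 138.
Km = 227.0/1325 = 0.171 mM; then Vmax = 138(0.171+0.0786)/0.0786 = 439 nmol·min⁻¹.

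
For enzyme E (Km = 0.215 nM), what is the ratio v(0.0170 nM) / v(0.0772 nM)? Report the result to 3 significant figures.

Since Vmax cancels, v₂/v₁ = [S]₂(Km+[S]₁) / [S]₁(Km+[S]₂).
= 0.0170×(0.215+0.0772) / (0.0772×(0.215+0.0170)) = 0.004967/0.01791 = 0.277.

0.277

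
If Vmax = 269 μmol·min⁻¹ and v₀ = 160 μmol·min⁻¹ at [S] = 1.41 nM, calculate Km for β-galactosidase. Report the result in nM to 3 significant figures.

v/Vmax = 160/269 = 0.5948 = [S]/(Km+[S]).
So Km + [S] = [S]/0.5948 = 2.371 nM, giving Km = 2.371 − 1.41 = 0.961 nM.

0.961 nM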